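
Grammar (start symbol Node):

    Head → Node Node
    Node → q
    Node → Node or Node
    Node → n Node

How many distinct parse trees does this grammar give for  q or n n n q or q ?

5

Parse trees for q or n n n q or q:
  [Node [Node q] or [Node [Node n [Node n [Node n [Node q]]]] or [Node q]]]
  [Node [Node q] or [Node n [Node [Node n [Node n [Node q]]] or [Node q]]]]
  [Node [Node q] or [Node n [Node n [Node [Node n [Node q]] or [Node q]]]]]
  [Node [Node q] or [Node n [Node n [Node n [Node [Node q] or [Node q]]]]]]
  [Node [Node [Node q] or [Node n [Node n [Node n [Node q]]]]] or [Node q]]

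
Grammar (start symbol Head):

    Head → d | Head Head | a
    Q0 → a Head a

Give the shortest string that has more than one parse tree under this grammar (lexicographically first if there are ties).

a a a

length 1: no string has ≥2 trees
length 2: no string has ≥2 trees
length 3: a a a has 2 parse trees

Two derivations of a a a:
  Head ⇒ Head Head ⇒ Head Head Head ⇒ a Head Head ⇒ a a Head ⇒ a a a
  Head ⇒ Head Head ⇒ a Head ⇒ a Head Head ⇒ a a Head ⇒ a a a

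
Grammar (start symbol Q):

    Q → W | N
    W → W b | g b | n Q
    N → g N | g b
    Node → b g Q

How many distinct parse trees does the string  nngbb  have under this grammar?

5

Parse trees for nngbb:
  [Q [W [W n [Q [W n [Q [W g b]]]]] b]]
  [Q [W [W n [Q [W n [Q [N g b]]]]] b]]
  [Q [W n [Q [W [W n [Q [W g b]]] b]]]]
  [Q [W n [Q [W [W n [Q [N g b]]] b]]]]
  [Q [W n [Q [W n [Q [W [W g b] b]]]]]]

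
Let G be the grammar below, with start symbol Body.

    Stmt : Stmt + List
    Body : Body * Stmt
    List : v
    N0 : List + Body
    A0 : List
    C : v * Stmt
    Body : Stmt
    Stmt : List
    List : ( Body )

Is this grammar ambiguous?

(A0, C, N0 are unreachable from Body, so their rules don't affect L(Body).) This is a standard precedence ladder (Body over Stmt over List), with each level left-recursive on its own operator ('*' at Body, '+' at Stmt). That structure is LR(1), hence unambiguous.

Unambiguous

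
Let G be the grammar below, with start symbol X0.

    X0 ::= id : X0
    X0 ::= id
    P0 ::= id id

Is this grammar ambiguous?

Unambiguous

(P0 is unreachable from X0, so its rules don't affect L(X0).) The reachable grammar is A → atom sep A | atom. Each atom is followed by either the separator (recurse) or end-of-string (stop) — no choice point.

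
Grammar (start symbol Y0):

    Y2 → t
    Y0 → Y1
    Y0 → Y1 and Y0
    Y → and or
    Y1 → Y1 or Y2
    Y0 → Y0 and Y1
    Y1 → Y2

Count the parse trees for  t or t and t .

2

Parse trees for t or t and t:
  [Y0 [Y1 [Y1 [Y2 t]] or [Y2 t]] and [Y0 [Y1 [Y2 t]]]]
  [Y0 [Y0 [Y1 [Y1 [Y2 t]] or [Y2 t]]] and [Y1 [Y2 t]]]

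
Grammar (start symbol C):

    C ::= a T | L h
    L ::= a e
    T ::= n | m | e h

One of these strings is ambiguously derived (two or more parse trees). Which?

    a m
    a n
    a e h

a e h

a m: 1 tree
a n: 1 tree
a e h: 2 trees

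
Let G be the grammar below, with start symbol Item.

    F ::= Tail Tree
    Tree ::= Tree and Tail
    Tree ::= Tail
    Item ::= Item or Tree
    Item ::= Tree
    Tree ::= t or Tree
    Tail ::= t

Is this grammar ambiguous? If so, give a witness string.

Witness: t or t

Derivation 1: Item ⇒ Item or Tree ⇒ Tree or Tree ⇒ Tail or Tree ⇒ t or Tree ⇒ t or Tail ⇒ t or t
Derivation 2: Item ⇒ Tree ⇒ t or Tree ⇒ t or Tail ⇒ t or t

Two distinct leftmost derivations for the same string.

Ambiguous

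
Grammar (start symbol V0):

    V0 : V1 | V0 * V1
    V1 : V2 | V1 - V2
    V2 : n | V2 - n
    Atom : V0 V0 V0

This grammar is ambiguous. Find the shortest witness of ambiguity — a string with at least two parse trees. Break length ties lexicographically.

length 1: no string has ≥2 trees
length 3: n - n has 2 parse trees

Two derivations of n - n:
  V0 ⇒ V1 ⇒ V2 ⇒ V2 - n ⇒ n - n
  V0 ⇒ V1 ⇒ V1 - V2 ⇒ V2 - V2 ⇒ n - V2 ⇒ n - n

n - n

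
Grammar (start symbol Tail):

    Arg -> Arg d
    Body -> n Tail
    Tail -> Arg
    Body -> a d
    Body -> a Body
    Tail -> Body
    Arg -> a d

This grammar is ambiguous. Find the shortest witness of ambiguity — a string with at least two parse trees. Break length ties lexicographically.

a d

length 2: a d has 2 parse trees

Two derivations of a d:
  Tail ⇒ Arg ⇒ a d
  Tail ⇒ Body ⇒ a d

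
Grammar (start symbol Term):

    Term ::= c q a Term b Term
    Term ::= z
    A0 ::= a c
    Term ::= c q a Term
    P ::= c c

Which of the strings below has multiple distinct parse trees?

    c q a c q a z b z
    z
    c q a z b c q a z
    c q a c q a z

c q a c q a z b z: 2 trees
z: 1 tree
c q a z b c q a z: 1 tree
c q a c q a z: 1 tree

c q a c q a z b z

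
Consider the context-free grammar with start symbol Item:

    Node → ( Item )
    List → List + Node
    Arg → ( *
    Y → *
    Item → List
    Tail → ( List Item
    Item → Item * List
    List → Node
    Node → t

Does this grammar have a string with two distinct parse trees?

(Y, Tail, Arg are unreachable from Item, so their rules don't affect L(Item).) This is a standard precedence ladder (Item over List over Node), with each level left-recursive on its own operator ('*' at Item, '+' at List). That structure is LR(1), hence unambiguous.

Unambiguous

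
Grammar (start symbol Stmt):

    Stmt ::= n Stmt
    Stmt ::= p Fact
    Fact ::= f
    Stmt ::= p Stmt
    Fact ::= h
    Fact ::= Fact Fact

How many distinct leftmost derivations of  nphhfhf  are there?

14

Parse trees for nphhfhf (showing first 6 of 14):
  [Stmt n [Stmt p [Fact [Fact h] [Fact [Fact h] [Fact [Fact f] [Fact [Fact h] [Fact f]]]]]]]
  [Stmt n [Stmt p [Fact [Fact h] [Fact [Fact h] [Fact [Fact [Fact f] [Fact h]] [Fact f]]]]]]
  [Stmt n [Stmt p [Fact [Fact h] [Fact [Fact [Fact h] [Fact f]] [Fact [Fact h] [Fact f]]]]]]
  [Stmt n [Stmt p [Fact [Fact h] [Fact [Fact [Fact h] [Fact [Fact f] [Fact h]]] [Fact f]]]]]
  [Stmt n [Stmt p [Fact [Fact h] [Fact [Fact [Fact [Fact h] [Fact f]] [Fact h]] [Fact f]]]]]
  [Stmt n [Stmt p [Fact [Fact [Fact h] [Fact h]] [Fact [Fact f] [Fact [Fact h] [Fact f]]]]]]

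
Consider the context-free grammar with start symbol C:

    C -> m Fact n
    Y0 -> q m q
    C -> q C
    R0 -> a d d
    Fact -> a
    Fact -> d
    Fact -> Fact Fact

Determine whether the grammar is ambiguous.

Witness: m a a a n

Derivation 1: C ⇒ m Fact n ⇒ m Fact Fact n ⇒ m a Fact n ⇒ m a Fact Fact n ⇒ m a a Fact n ⇒ m a a a n
Derivation 2: C ⇒ m Fact n ⇒ m Fact Fact n ⇒ m Fact Fact Fact n ⇒ m a Fact Fact n ⇒ m a a Fact n ⇒ m a a a n

Two distinct leftmost derivations for the same string.

Ambiguous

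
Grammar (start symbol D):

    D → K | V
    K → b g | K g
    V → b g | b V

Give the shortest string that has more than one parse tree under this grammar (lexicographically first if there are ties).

length 2: b g has 2 parse trees

Two derivations of b g:
  D ⇒ K ⇒ b g
  D ⇒ V ⇒ b g

b g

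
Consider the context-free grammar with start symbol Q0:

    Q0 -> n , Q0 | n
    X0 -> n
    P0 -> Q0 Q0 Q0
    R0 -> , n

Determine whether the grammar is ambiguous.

Unambiguous

Only Q0 is reachable from Q0; ignoring the rest: The reachable grammar is A → atom sep A | atom. Each atom is followed by either the separator (recurse) or end-of-string (stop) — no choice point.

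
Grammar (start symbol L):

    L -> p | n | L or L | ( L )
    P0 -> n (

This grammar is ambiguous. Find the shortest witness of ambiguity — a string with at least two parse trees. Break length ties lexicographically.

n or n or n

length 1: no string has ≥2 trees
length 3: no string has ≥2 trees
length 5: n or n or n has 2 parse trees

Two derivations of n or n or n:
  L ⇒ L or L ⇒ n or L ⇒ n or L or L ⇒ n or n or L ⇒ n or n or n
  L ⇒ L or L ⇒ L or L or L ⇒ n or L or L ⇒ n or n or L ⇒ n or n or n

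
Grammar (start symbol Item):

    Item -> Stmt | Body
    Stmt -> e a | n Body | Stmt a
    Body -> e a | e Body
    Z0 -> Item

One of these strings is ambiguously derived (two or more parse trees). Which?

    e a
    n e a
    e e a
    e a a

e a

e a: 2 trees
n e a: 1 tree
e e a: 1 tree
e a a: 1 tree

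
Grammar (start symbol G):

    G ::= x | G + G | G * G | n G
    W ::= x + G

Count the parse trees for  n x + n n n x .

Parse trees for n x + n n n x:
  [G [G n [G x]] + [G n [G n [G n [G x]]]]]
  [G n [G [G x] + [G n [G n [G n [G x]]]]]]

2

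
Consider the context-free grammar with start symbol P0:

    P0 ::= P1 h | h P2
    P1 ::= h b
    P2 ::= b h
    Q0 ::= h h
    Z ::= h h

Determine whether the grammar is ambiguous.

Witness: h b h

Derivation 1: P0 ⇒ P1 h ⇒ h b h
Derivation 2: P0 ⇒ h P2 ⇒ h b h

Two distinct leftmost derivations for the same string.

Ambiguous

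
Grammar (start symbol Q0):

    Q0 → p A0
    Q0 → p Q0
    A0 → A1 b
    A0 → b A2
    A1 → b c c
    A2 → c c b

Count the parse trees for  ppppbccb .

Parse trees for ppppbccb:
  [Q0 p [Q0 p [Q0 p [Q0 p [A0 [A1 b c c] b]]]]]
  [Q0 p [Q0 p [Q0 p [Q0 p [A0 b [A2 c c b]]]]]]

2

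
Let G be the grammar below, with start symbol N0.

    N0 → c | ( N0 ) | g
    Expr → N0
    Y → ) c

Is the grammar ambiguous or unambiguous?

(Expr, Y are unreachable from N0, so their rules don't affect L(N0).) L(N0) is { openⁿ atom closeⁿ : n ≥ 0 }. The bracket depth fixes n, and the derivation is forced at every step.

Unambiguous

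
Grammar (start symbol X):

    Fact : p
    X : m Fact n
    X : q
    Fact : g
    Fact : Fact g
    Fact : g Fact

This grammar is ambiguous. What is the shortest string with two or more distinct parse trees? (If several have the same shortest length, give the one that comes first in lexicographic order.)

length 1: no string has ≥2 trees
length 3: no string has ≥2 trees
length 4: m g g n has 2 parse trees

Two derivations of m g g n:
  X ⇒ m Fact n ⇒ m Fact g n ⇒ m g g n
  X ⇒ m Fact n ⇒ m g Fact n ⇒ m g g n

m g g n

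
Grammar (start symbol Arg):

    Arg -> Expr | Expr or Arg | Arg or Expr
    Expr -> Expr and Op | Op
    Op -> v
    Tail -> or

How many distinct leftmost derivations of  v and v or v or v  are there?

Parse trees for v and v or v or v:
  [Arg [Expr [Expr [Op v]] and [Op v]] or [Arg [Expr [Op v]] or [Arg [Expr [Op v]]]]]
  [Arg [Expr [Expr [Op v]] and [Op v]] or [Arg [Arg [Expr [Op v]]] or [Expr [Op v]]]]
  [Arg [Arg [Expr [Expr [Op v]] and [Op v]] or [Arg [Expr [Op v]]]] or [Expr [Op v]]]
  [Arg [Arg [Arg [Expr [Expr [Op v]] and [Op v]]] or [Expr [Op v]]] or [Expr [Op v]]]

4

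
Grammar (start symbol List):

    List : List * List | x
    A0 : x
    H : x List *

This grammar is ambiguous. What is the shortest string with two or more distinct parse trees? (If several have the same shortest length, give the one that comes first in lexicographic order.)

length 1: no string has ≥2 trees
length 3: no string has ≥2 trees
length 5: x * x * x has 2 parse trees

Two derivations of x * x * x:
  List ⇒ List * List ⇒ List * List * List ⇒ x * List * List ⇒ x * x * List ⇒ x * x * x
  List ⇒ List * List ⇒ x * List ⇒ x * List * List ⇒ x * x * List ⇒ x * x * x

x * x * x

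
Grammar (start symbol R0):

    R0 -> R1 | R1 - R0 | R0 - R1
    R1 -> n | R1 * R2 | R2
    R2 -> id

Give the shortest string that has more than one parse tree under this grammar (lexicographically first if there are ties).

length 1: no string has ≥2 trees
length 3: id - id has 2 parse trees

Two derivations of id - id:
  R0 ⇒ R1 - R0 ⇒ R2 - R0 ⇒ id - R0 ⇒ id - R1 ⇒ id - R2 ⇒ id - id
  R0 ⇒ R0 - R1 ⇒ R1 - R1 ⇒ R2 - R1 ⇒ id - R1 ⇒ id - R2 ⇒ id - id

id - id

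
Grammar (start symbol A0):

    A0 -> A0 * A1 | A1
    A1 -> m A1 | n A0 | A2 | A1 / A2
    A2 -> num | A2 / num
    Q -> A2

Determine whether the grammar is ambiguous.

Witness: num / num

Derivation 1: A0 ⇒ A1 ⇒ A2 ⇒ A2 / num ⇒ num / num
Derivation 2: A0 ⇒ A1 ⇒ A1 / A2 ⇒ A2 / A2 ⇒ num / A2 ⇒ num / num

Two distinct leftmost derivations for the same string.

Ambiguous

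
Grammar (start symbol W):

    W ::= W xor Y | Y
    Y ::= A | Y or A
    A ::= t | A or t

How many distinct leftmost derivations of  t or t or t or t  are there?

Parse trees for t or t or t or t:
  [W [Y [A [A [A [A t] or t] or t] or t]]]
  [W [Y [Y [A t]] or [A [A [A t] or t] or t]]]
  [W [Y [Y [A [A t] or t]] or [A [A t] or t]]]
  [W [Y [Y [Y [A t]] or [A t]] or [A [A t] or t]]]
  [W [Y [Y [A [A [A t] or t] or t]] or [A t]]]
  [W [Y [Y [Y [A t]] or [A [A t] or t]] or [A t]]]
  [W [Y [Y [Y [A [A t] or t]] or [A t]] or [A t]]]
  [W [Y [Y [Y [Y [A t]] or [A t]] or [A t]] or [A t]]]

8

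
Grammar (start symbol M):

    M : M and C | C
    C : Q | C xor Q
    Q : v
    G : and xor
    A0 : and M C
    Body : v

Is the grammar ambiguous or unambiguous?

(G, A0, Body are unreachable from M, so their rules don't affect L(M).) M → M and C | C  ;  C → C xor Q | Q  — a left-associative chain with Q at the bottom. Each string factors uniquely by precedence.

Unambiguous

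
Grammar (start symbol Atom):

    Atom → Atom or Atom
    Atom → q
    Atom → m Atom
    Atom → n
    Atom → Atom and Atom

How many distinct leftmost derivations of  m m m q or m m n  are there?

4

Parse trees for m m m q or m m n:
  [Atom [Atom m [Atom m [Atom m [Atom q]]]] or [Atom m [Atom m [Atom n]]]]
  [Atom m [Atom [Atom m [Atom m [Atom q]]] or [Atom m [Atom m [Atom n]]]]]
  [Atom m [Atom m [Atom [Atom m [Atom q]] or [Atom m [Atom m [Atom n]]]]]]
  [Atom m [Atom m [Atom m [Atom [Atom q] or [Atom m [Atom m [Atom n]]]]]]]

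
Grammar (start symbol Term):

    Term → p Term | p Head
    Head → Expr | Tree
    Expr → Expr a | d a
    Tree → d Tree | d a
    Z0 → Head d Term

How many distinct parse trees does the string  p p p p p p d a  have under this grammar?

2

Parse trees for p p p p p p d a:
  [Term p [Term p [Term p [Term p [Term p [Term p [Head [Expr d a]]]]]]]]
  [Term p [Term p [Term p [Term p [Term p [Term p [Head [Tree d a]]]]]]]]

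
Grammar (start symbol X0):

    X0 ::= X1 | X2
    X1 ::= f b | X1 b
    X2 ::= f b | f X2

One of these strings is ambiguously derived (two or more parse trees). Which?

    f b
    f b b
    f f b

f b

f b: 2 trees
f b b: 1 tree
f f b: 1 tree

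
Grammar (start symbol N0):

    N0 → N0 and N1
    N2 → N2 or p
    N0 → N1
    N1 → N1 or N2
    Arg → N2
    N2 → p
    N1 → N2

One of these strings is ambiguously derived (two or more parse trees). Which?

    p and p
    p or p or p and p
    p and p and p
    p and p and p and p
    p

p or p or p and p

p and p: 1 tree
p or p or p and p: 4 trees
p and p and p: 1 tree
p and p and p and p: 1 tree
p: 1 tree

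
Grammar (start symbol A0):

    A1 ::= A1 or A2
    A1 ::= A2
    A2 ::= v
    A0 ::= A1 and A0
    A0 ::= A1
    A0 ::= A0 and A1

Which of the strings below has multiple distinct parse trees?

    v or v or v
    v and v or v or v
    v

v and v or v or v

v or v or v: 1 tree
v and v or v or v: 2 trees
v: 1 tree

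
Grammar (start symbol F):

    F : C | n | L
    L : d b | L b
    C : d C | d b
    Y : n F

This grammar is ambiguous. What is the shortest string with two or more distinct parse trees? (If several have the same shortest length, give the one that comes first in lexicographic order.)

length 1: no string has ≥2 trees
length 2: d b has 2 parse trees

Two derivations of d b:
  F ⇒ C ⇒ d b
  F ⇒ L ⇒ d b

d b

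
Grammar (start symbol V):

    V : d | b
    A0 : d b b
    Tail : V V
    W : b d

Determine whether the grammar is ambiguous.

Unambiguous

(A0, Tail, W are unreachable from V, so their rules don't affect L(V).) Each reachable nonterminal has at most one production per leading terminal, and all productions are right-linear; the derivation is determined token-by-token.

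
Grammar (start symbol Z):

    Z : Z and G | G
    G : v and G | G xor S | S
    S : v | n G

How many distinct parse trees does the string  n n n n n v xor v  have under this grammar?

6

Parse trees for n n n n n v xor v:
  [Z [G [G [S n [G [S n [G [S n [G [S n [G [S n [G [S v]]]]]]]]]]]] xor [S v]]]
  [Z [G [S n [G [G [S n [G [S n [G [S n [G [S n [G [S v]]]]]]]]]] xor [S v]]]]]
  [Z [G [S n [G [S n [G [G [S n [G [S n [G [S n [G [S v]]]]]]]] xor [S v]]]]]]]
  [Z [G [S n [G [S n [G [S n [G [G [S n [G [S n [G [S v]]]]]] xor [S v]]]]]]]]]
  [Z [G [S n [G [S n [G [S n [G [S n [G [G [S n [G [S v]]]] xor [S v]]]]]]]]]]]
  [Z [G [S n [G [S n [G [S n [G [S n [G [S n [G [G [S v]] xor [S v]]]]]]]]]]]]]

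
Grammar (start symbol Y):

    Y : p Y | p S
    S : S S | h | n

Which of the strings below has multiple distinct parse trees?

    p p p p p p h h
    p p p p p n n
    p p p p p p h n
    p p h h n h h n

p p p p p p h h: 1 tree
p p p p p n n: 1 tree
p p p p p p h n: 1 tree
p p h h n h h n: 42 trees

p p h h n h h n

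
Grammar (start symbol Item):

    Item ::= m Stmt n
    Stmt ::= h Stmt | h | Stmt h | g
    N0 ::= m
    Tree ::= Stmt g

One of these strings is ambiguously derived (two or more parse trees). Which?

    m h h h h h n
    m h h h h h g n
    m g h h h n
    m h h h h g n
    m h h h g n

m h h h h h n

m h h h h h n: 16 trees
m h h h h h g n: 1 tree
m g h h h n: 1 tree
m h h h h g n: 1 tree
m h h h g n: 1 tree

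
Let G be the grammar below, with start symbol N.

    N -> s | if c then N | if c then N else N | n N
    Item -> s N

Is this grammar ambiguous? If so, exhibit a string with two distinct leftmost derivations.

Witness: if c then if c then s else s

Derivation 1: N ⇒ if c then N ⇒ if c then if c then N else N ⇒ if c then if c then s else N ⇒ if c then if c then s else s
Derivation 2: N ⇒ if c then N else N ⇒ if c then if c then N else N ⇒ if c then if c then s else N ⇒ if c then if c then s else s

Two distinct leftmost derivations for the same string.

Ambiguous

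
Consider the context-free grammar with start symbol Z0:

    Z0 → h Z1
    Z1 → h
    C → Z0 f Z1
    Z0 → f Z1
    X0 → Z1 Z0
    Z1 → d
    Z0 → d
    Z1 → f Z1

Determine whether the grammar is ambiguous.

Only Z0, Z1 are reachable from Z0; ignoring the rest: Each reachable nonterminal has at most one production per leading terminal, and all productions are right-linear; the derivation is determined token-by-token.

Unambiguous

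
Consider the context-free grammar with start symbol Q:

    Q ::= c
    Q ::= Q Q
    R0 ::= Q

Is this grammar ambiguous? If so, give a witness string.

Witness: c c c

Derivation 1: Q ⇒ Q Q ⇒ c Q ⇒ c Q Q ⇒ c c Q ⇒ c c c
Derivation 2: Q ⇒ Q Q ⇒ Q Q Q ⇒ c Q Q ⇒ c c Q ⇒ c c c

Two distinct leftmost derivations for the same string.

Ambiguous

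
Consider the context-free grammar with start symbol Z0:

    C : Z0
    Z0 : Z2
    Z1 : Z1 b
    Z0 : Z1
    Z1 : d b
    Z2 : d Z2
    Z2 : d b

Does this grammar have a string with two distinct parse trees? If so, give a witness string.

Witness: d b

Derivation 1: Z0 ⇒ Z2 ⇒ d b
Derivation 2: Z0 ⇒ Z1 ⇒ d b

Two distinct leftmost derivations for the same string.

Ambiguous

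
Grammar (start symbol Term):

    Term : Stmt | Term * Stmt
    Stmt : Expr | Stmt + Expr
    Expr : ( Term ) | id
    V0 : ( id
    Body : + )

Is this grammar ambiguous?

Only Term, Stmt, Expr are reachable from Term; ignoring the rest: The grammar is stratified — Term handles '*' (left-recursive), Stmt handles '+', Expr atoms. Each operator has a fixed associativity and precedence level, so every string has one parse.

Unambiguous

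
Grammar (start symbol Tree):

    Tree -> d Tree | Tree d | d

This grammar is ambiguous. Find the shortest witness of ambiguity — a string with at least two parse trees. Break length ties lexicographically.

length 1: no string has ≥2 trees
length 2: d d has 2 parse trees

Two derivations of d d:
  Tree ⇒ d Tree ⇒ d d
  Tree ⇒ Tree d ⇒ d d

d d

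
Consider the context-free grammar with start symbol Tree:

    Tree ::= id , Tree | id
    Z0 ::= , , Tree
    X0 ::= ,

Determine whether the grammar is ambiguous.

Unambiguous

Only Tree is reachable from Tree; ignoring the rest: Right-recursive list with a separator: after each atom, whether the separator follows determines the rule. One parse per string.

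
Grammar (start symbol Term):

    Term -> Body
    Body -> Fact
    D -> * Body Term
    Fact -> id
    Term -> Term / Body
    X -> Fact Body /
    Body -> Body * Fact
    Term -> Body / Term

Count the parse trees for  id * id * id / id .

2

Parse trees for id * id * id / id:
  [Term [Term [Body [Body [Body [Fact id]] * [Fact id]] * [Fact id]]] / [Body [Fact id]]]
  [Term [Body [Body [Body [Fact id]] * [Fact id]] * [Fact id]] / [Term [Body [Fact id]]]]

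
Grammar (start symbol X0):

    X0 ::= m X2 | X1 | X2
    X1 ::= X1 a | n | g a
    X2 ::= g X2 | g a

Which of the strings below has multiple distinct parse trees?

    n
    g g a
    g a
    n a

g a

n: 1 tree
g g a: 1 tree
g a: 2 trees
n a: 1 tree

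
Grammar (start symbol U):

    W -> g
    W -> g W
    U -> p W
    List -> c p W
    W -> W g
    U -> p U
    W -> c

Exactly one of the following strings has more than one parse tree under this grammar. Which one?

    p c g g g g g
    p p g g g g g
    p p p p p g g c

p p g g g g g

p c g g g g g: 1 tree
p p g g g g g: 16 trees
p p p p p g g c: 1 tree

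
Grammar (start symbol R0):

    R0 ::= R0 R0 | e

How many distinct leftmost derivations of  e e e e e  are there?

Parse trees for e e e e e (showing first 6 of 14):
  [R0 [R0 e] [R0 [R0 e] [R0 [R0 e] [R0 [R0 e] [R0 e]]]]]
  [R0 [R0 e] [R0 [R0 e] [R0 [R0 [R0 e] [R0 e]] [R0 e]]]]
  [R0 [R0 e] [R0 [R0 [R0 e] [R0 e]] [R0 [R0 e] [R0 e]]]]
  [R0 [R0 e] [R0 [R0 [R0 e] [R0 [R0 e] [R0 e]]] [R0 e]]]
  [R0 [R0 e] [R0 [R0 [R0 [R0 e] [R0 e]] [R0 e]] [R0 e]]]
  [R0 [R0 [R0 e] [R0 e]] [R0 [R0 e] [R0 [R0 e] [R0 e]]]]

14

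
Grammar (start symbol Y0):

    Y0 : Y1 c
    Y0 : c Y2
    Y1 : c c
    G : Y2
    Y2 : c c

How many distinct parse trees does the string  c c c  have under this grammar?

Parse trees for c c c:
  [Y0 [Y1 c c] c]
  [Y0 c [Y2 c c]]

2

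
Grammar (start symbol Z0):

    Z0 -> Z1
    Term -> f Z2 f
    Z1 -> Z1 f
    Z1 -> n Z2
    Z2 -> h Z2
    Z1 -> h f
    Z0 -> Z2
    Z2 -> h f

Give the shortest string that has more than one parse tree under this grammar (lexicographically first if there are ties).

length 2: h f has 2 parse trees

Two derivations of h f:
  Z0 ⇒ Z1 ⇒ h f
  Z0 ⇒ Z2 ⇒ h f

h f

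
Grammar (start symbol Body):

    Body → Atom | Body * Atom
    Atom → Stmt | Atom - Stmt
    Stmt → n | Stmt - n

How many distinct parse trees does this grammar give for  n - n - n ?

4

Parse trees for n - n - n:
  [Body [Atom [Stmt [Stmt [Stmt n] - n] - n]]]
  [Body [Atom [Atom [Stmt n]] - [Stmt [Stmt n] - n]]]
  [Body [Atom [Atom [Stmt [Stmt n] - n]] - [Stmt n]]]
  [Body [Atom [Atom [Atom [Stmt n]] - [Stmt n]] - [Stmt n]]]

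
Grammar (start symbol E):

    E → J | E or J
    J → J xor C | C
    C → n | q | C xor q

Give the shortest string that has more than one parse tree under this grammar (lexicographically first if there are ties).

length 1: no string has ≥2 trees
length 3: n xor q has 2 parse trees

Two derivations of n xor q:
  E ⇒ J ⇒ J xor C ⇒ C xor C ⇒ n xor C ⇒ n xor q
  E ⇒ J ⇒ C ⇒ C xor q ⇒ n xor q

n xor q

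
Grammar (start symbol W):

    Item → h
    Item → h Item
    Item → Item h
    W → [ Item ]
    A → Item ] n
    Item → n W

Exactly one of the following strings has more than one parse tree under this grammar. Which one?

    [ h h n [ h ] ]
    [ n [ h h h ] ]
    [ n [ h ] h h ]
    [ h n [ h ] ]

[ n [ h h h ] ]

[ h h n [ h ] ]: 1 tree
[ n [ h h h ] ]: 4 trees
[ n [ h ] h h ]: 1 tree
[ h n [ h ] ]: 1 tree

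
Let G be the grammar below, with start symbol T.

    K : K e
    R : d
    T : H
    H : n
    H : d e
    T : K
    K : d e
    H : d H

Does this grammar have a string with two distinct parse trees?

Witness: d e

Derivation 1: T ⇒ H ⇒ d e
Derivation 2: T ⇒ K ⇒ d e

Two distinct leftmost derivations for the same string.

Ambiguous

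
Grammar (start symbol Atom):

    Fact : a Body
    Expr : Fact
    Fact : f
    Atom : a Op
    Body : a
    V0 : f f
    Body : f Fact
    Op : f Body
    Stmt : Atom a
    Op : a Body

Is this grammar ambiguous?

Unambiguous

(Stmt, Expr, V0 are unreachable from Atom, so their rules don't affect L(Atom).) The reachable rules are right-linear with at most one rule per (nonterminal, next-terminal) pair. Each input token forces the next rule, so parsing is deterministic.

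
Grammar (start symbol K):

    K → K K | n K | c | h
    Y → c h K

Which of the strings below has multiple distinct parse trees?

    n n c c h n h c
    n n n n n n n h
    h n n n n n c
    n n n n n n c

n n c c h n h c

n n c c h n h c: 118 trees
n n n n n n n h: 1 tree
h n n n n n c: 1 tree
n n n n n n c: 1 tree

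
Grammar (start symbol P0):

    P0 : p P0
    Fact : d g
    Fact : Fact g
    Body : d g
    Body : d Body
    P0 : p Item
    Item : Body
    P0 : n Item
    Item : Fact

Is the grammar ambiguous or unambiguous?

Witness: n d g

Derivation 1: P0 ⇒ n Item ⇒ n Body ⇒ n d g
Derivation 2: P0 ⇒ n Item ⇒ n Fact ⇒ n d g

Two distinct leftmost derivations for the same string.

Ambiguous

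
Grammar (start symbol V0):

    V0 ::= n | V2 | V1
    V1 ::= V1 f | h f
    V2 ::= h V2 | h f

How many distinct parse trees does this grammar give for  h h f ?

Parse trees for h h f:
  [V0 [V2 h [V2 h f]]]

1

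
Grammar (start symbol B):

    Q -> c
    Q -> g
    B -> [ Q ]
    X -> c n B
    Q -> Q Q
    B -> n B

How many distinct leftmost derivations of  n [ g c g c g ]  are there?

Parse trees for n [ g c g c g ] (showing first 6 of 14):
  [B n [B [ [Q [Q g] [Q [Q c] [Q [Q g] [Q [Q c] [Q g]]]]] ]]]
  [B n [B [ [Q [Q g] [Q [Q c] [Q [Q [Q g] [Q c]] [Q g]]]] ]]]
  [B n [B [ [Q [Q g] [Q [Q [Q c] [Q g]] [Q [Q c] [Q g]]]] ]]]
  [B n [B [ [Q [Q g] [Q [Q [Q c] [Q [Q g] [Q c]]] [Q g]]] ]]]
  [B n [B [ [Q [Q g] [Q [Q [Q [Q c] [Q g]] [Q c]] [Q g]]] ]]]
  [B n [B [ [Q [Q [Q g] [Q c]] [Q [Q g] [Q [Q c] [Q g]]]] ]]]

14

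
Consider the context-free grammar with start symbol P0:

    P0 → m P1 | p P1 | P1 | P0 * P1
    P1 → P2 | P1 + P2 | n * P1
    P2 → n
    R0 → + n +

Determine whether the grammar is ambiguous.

Ambiguous

Witness: n * n

Derivation 1: P0 ⇒ P1 ⇒ n * P1 ⇒ n * P2 ⇒ n * n
Derivation 2: P0 ⇒ P0 * P1 ⇒ P1 * P1 ⇒ P2 * P1 ⇒ n * P1 ⇒ n * P2 ⇒ n * n

Two distinct leftmost derivations for the same string.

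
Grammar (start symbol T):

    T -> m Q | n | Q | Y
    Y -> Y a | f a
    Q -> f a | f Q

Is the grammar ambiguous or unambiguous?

Witness: f a

Derivation 1: T ⇒ Q ⇒ f a
Derivation 2: T ⇒ Y ⇒ f a

Two distinct leftmost derivations for the same string.

Ambiguous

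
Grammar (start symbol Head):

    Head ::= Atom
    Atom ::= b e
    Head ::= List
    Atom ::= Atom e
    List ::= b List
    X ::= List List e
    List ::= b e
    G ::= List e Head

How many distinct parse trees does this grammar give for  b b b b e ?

1

Parse trees for b b b b e:
  [Head [List b [List b [List b [List b e]]]]]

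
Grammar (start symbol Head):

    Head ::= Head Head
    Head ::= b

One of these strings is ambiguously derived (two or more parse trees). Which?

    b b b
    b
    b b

b b b: 2 trees
b: 1 tree
b b: 1 tree

b b b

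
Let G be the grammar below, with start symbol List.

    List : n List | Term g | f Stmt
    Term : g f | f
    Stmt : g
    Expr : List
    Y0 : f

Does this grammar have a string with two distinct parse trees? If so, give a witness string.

Witness: f g

Derivation 1: List ⇒ Term g ⇒ f g
Derivation 2: List ⇒ f Stmt ⇒ f g

Two distinct leftmost derivations for the same string.

Ambiguous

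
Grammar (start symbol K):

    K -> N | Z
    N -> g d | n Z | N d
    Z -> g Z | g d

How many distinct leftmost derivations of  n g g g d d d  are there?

1

Parse trees for n g g g d d d:
  [K [N [N [N n [Z g [Z g [Z g d]]]] d] d]]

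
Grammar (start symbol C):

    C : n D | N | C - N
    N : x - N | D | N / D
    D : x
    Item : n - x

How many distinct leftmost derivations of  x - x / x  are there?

Parse trees for x - x / x:
  [C [N x - [N [N [D x]] / [D x]]]]
  [C [N [N x - [N [D x]]] / [D x]]]
  [C [C [N [D x]]] - [N [N [D x]] / [D x]]]

3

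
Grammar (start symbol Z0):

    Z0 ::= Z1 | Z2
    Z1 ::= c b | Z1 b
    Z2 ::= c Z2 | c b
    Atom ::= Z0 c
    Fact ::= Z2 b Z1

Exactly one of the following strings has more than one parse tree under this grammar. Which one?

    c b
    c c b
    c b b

c b: 2 trees
c c b: 1 tree
c b b: 1 tree

c b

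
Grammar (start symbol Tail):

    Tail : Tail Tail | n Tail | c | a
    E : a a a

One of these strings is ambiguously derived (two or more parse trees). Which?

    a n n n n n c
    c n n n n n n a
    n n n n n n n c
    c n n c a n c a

c n n c a n c a

a n n n n n c: 1 tree
c n n n n n n a: 1 tree
n n n n n n n c: 1 tree
c n n c a n c a: 62 trees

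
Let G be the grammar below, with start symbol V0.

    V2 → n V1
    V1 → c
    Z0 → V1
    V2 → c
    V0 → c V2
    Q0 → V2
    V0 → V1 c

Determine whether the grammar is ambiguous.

Witness: c c

Derivation 1: V0 ⇒ c V2 ⇒ c c
Derivation 2: V0 ⇒ V1 c ⇒ c c

Two distinct leftmost derivations for the same string.

Ambiguous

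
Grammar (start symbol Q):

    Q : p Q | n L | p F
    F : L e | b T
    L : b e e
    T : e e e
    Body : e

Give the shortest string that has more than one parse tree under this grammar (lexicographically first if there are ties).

p b e e e

length 4: no string has ≥2 trees
length 5: p b e e e has 2 parse trees

Two derivations of p b e e e:
  Q ⇒ p F ⇒ p L e ⇒ p b e e e
  Q ⇒ p F ⇒ p b T ⇒ p b e e e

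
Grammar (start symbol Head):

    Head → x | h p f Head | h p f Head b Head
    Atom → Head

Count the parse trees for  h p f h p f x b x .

2

Parse trees for h p f h p f x b x:
  [Head h p f [Head h p f [Head x] b [Head x]]]
  [Head h p f [Head h p f [Head x]] b [Head x]]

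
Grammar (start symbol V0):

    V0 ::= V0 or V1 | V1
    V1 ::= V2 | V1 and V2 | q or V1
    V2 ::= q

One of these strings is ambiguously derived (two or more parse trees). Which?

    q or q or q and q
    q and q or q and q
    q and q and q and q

q or q or q and q: 7 trees
q and q or q and q: 1 tree
q and q and q and q: 1 tree

q or q or q and q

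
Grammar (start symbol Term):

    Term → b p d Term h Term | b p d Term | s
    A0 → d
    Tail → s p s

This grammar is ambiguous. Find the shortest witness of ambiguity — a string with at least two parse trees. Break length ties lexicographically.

b p d b p d s h s

length 1: no string has ≥2 trees
length 4: no string has ≥2 trees
length 6: no string has ≥2 trees
length 7: no string has ≥2 trees
length 9: b p d b p d s h s has 2 parse trees

Two derivations of b p d b p d s h s:
  Term ⇒ b p d Term h Term ⇒ b p d b p d Term h Term ⇒ b p d b p d s h Term ⇒ b p d b p d s h s
  Term ⇒ b p d Term ⇒ b p d b p d Term h Term ⇒ b p d b p d s h Term ⇒ b p d b p d s h s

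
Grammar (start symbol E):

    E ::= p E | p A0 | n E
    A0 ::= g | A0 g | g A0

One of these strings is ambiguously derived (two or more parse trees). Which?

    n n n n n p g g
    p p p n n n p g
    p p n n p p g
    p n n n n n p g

n n n n n p g g

n n n n n p g g: 2 trees
p p p n n n p g: 1 tree
p p n n p p g: 1 tree
p n n n n n p g: 1 tree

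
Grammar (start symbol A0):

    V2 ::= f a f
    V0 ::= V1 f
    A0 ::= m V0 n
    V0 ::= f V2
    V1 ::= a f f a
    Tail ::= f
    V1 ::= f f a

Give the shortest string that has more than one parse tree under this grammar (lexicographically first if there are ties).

m f f a f n

length 6: m f f a f n has 2 parse trees

Two derivations of m f f a f n:
  A0 ⇒ m V0 n ⇒ m V1 f n ⇒ m f f a f n
  A0 ⇒ m V0 n ⇒ m f V2 n ⇒ m f f a f n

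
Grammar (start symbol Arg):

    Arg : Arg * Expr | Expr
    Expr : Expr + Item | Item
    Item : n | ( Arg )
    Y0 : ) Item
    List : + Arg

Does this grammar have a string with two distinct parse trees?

Unambiguous

Only Arg, Expr, Item are reachable from Arg; ignoring the rest: The grammar is stratified — Arg handles '*' (left-recursive), Expr handles '+', Item atoms. Each operator has a fixed associativity and precedence level, so every string has one parse.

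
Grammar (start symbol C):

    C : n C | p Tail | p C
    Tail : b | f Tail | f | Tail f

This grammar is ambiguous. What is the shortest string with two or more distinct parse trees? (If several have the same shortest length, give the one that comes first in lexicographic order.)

length 2: no string has ≥2 trees
length 3: p f f has 2 parse trees

Two derivations of p f f:
  C ⇒ p Tail ⇒ p f Tail ⇒ p f f
  C ⇒ p Tail ⇒ p Tail f ⇒ p f f

p f f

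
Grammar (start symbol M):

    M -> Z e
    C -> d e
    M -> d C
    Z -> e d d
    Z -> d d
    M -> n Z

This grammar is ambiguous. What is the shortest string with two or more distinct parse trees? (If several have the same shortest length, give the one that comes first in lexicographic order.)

d d e

length 3: d d e has 2 parse trees

Two derivations of d d e:
  M ⇒ Z e ⇒ d d e
  M ⇒ d C ⇒ d d e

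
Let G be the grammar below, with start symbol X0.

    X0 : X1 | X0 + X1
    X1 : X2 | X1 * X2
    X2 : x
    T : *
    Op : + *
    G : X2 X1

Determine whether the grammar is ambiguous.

(T, Op, G are unreachable from X0, so their rules don't affect L(X0).) The grammar is stratified — X0 handles '+' (left-recursive), X1 handles '*', X2 atoms. Each operator has a fixed associativity and precedence level, so every string has one parse.

Unambiguous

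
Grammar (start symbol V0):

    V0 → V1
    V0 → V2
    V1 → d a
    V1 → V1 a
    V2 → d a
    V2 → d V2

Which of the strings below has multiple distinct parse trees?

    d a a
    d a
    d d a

d a a: 1 tree
d a: 2 trees
d d a: 1 tree

d a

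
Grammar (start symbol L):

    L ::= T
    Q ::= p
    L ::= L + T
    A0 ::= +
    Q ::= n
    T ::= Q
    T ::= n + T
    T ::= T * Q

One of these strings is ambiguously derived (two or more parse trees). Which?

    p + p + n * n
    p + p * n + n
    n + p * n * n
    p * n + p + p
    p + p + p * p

p + p + n * n: 1 tree
p + p * n + n: 1 tree
n + p * n * n: 4 trees
p * n + p + p: 1 tree
p + p + p * p: 1 tree

n + p * n * n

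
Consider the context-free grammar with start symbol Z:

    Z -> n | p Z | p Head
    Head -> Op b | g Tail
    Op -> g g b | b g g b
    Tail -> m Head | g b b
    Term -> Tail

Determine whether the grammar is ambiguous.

Ambiguous

Witness: p g g b b

Derivation 1: Z ⇒ p Head ⇒ p Op b ⇒ p g g b b
Derivation 2: Z ⇒ p Head ⇒ p g Tail ⇒ p g g b b

Two distinct leftmost derivations for the same string.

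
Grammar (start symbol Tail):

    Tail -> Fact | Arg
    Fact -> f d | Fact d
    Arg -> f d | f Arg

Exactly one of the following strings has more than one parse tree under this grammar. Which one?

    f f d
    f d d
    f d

f f d: 1 tree
f d d: 1 tree
f d: 2 trees

f d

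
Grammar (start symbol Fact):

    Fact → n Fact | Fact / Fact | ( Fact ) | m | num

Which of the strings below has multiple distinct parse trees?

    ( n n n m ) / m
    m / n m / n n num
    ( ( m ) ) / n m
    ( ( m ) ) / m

( n n n m ) / m: 1 tree
m / n m / n n num: 3 trees
( ( m ) ) / n m: 1 tree
( ( m ) ) / m: 1 tree

m / n m / n n num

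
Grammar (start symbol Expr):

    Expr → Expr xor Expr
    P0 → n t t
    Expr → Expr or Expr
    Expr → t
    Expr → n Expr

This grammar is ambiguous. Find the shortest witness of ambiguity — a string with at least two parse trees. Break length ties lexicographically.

n t or t

length 1: no string has ≥2 trees
length 2: no string has ≥2 trees
length 3: no string has ≥2 trees
length 4: n t or t has 2 parse trees

Two derivations of n t or t:
  Expr ⇒ Expr or Expr ⇒ n Expr or Expr ⇒ n t or Expr ⇒ n t or t
  Expr ⇒ n Expr ⇒ n Expr or Expr ⇒ n t or Expr ⇒ n t or t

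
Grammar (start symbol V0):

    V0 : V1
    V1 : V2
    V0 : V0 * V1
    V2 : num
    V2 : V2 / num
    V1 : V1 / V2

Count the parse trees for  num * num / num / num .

4

Parse trees for num * num / num / num:
  [V0 [V0 [V1 [V2 num]]] * [V1 [V2 [V2 [V2 num] / num] / num]]]
  [V0 [V0 [V1 [V2 num]]] * [V1 [V1 [V2 num]] / [V2 [V2 num] / num]]]
  [V0 [V0 [V1 [V2 num]]] * [V1 [V1 [V2 [V2 num] / num]] / [V2 num]]]
  [V0 [V0 [V1 [V2 num]]] * [V1 [V1 [V1 [V2 num]] / [V2 num]] / [V2 num]]]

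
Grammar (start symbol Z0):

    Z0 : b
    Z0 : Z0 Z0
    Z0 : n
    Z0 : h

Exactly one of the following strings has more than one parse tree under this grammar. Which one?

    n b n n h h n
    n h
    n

n b n n h h n: 132 trees
n h: 1 tree
n: 1 tree

n b n n h h n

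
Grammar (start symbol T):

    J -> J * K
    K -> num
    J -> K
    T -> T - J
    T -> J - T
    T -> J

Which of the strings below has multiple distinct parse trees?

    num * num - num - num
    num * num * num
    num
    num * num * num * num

num * num - num - num: 4 trees
num * num * num: 1 tree
num: 1 tree
num * num * num * num: 1 tree

num * num - num - num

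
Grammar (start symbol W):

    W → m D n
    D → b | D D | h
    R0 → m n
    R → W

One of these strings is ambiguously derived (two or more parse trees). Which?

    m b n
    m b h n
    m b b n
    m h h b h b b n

m b n: 1 tree
m b h n: 1 tree
m b b n: 1 tree
m h h b h b b n: 42 trees

m h h b h b b n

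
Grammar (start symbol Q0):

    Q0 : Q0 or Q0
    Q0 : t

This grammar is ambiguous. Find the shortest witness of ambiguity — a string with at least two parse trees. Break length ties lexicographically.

t or t or t

length 1: no string has ≥2 trees
length 3: no string has ≥2 trees
length 5: t or t or t has 2 parse trees

Two derivations of t or t or t:
  Q0 ⇒ Q0 or Q0 ⇒ Q0 or Q0 or Q0 ⇒ t or Q0 or Q0 ⇒ t or t or Q0 ⇒ t or t or t
  Q0 ⇒ Q0 or Q0 ⇒ t or Q0 ⇒ t or Q0 or Q0 ⇒ t or t or Q0 ⇒ t or t or t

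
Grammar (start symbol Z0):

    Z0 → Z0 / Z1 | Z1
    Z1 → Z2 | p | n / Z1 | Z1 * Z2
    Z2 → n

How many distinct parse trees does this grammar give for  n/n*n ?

3

Parse trees for n/n*n:
  [Z0 [Z0 [Z1 [Z2 n]]] / [Z1 [Z1 [Z2 n]] * [Z2 n]]]
  [Z0 [Z1 n / [Z1 [Z1 [Z2 n]] * [Z2 n]]]]
  [Z0 [Z1 [Z1 n / [Z1 [Z2 n]]] * [Z2 n]]]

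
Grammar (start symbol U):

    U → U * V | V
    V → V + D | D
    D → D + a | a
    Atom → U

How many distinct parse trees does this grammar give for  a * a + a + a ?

Parse trees for a * a + a + a:
  [U [U [V [D a]]] * [V [V [D a]] + [D [D a] + a]]]
  [U [U [V [D a]]] * [V [V [V [D a]] + [D a]] + [D a]]]
  [U [U [V [D a]]] * [V [V [D [D a] + a]] + [D a]]]
  [U [U [V [D a]]] * [V [D [D [D a] + a] + a]]]

4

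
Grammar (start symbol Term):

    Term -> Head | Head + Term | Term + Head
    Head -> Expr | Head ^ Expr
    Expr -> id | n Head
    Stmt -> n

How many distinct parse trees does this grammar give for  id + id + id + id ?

Parse trees for id + id + id + id:
  [Term [Head [Expr id]] + [Term [Head [Expr id]] + [Term [Head [Expr id]] + [Term [Head [Expr id]]]]]]
  [Term [Head [Expr id]] + [Term [Head [Expr id]] + [Term [Term [Head [Expr id]]] + [Head [Expr id]]]]]
  [Term [Head [Expr id]] + [Term [Term [Head [Expr id]] + [Term [Head [Expr id]]]] + [Head [Expr id]]]]
  [Term [Head [Expr id]] + [Term [Term [Term [Head [Expr id]]] + [Head [Expr id]]] + [Head [Expr id]]]]
  [Term [Term [Head [Expr id]] + [Term [Head [Expr id]] + [Term [Head [Expr id]]]]] + [Head [Expr id]]]
  [Term [Term [Head [Expr id]] + [Term [Term [Head [Expr id]]] + [Head [Expr id]]]] + [Head [Expr id]]]
  [Term [Term [Term [Head [Expr id]] + [Term [Head [Expr id]]]] + [Head [Expr id]]] + [Head [Expr id]]]
  [Term [Term [Term [Term [Head [Expr id]]] + [Head [Expr id]]] + [Head [Expr id]]] + [Head [Expr id]]]

8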